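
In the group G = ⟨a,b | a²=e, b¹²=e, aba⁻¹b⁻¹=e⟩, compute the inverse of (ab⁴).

The order of (ab⁴) is 6 (smallest k with (ab⁴)ᵏ = e), so (ab⁴)⁻¹ = (ab⁴)⁵ = ab⁸.
Check: (ab⁴) · (ab⁸) → (ab⁴) · a = b⁴;   (b⁴) · b⁸ = e, giving e as required.

Answer: ab⁸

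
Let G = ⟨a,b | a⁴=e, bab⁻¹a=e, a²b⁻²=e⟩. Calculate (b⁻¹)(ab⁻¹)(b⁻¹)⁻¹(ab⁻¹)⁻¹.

[(b⁻¹), (ab⁻¹)] = (b⁻¹)·(ab⁻¹)·(b⁻¹)⁻¹·(ab⁻¹)⁻¹.
  (b⁻¹) · (ab⁻¹) = a
  a · b = ab
  (ab) · (ab) = a²

Answer: a²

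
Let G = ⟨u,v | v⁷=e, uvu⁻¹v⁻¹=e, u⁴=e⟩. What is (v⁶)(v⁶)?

Compute (v⁶) · (v⁶) by multiplying left to right and reducing via the relations at each step:
  (v⁶) · v⁶ = v⁵

Answer: v⁵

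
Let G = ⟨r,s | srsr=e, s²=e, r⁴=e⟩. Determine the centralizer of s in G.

⟨s⟩ ⊆ C_G(s) since powers of s commute with s; so |C_G(s)| ≥ |⟨s⟩| = 2.
By orbit–stabilizer, |C_G(s)| = |G| / |conj. class of s| = 8 / 2 = 4.
The 4 elements commuting with s are {e, r², s, r²s}.

Answer: {e, r², s, r²s}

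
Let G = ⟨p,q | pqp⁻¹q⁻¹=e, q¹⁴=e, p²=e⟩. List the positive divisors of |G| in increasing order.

|G| = 28 = 2² · 7. By Lagrange's theorem the order of any subgroup divides 28; the divisors of 28 are 1, 2, 4, 7, 14, 28.

Answer: 1, 2, 4, 7, 14, 28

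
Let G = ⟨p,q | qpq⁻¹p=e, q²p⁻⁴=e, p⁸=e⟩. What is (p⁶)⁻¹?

The order of (p⁶) is 4 (smallest k with (p⁶)ᵏ = e), so (p⁶)⁻¹ = (p⁶)³ = p².
Check: (p⁶) · (p²) → (p⁶) · p² = e, giving e as required.

Answer: p²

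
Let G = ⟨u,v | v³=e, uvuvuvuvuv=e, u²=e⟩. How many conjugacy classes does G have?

The conjugacy classes (representative and size) are:
  [e] (size 1), [uvuv²uvuv²u] (size 15), [vuvuv²u] (size 20), [uv²uv²u] (size 12), [v²uvuv²] (size 12).
Class equation: 1 + 15 + 20 + 12 + 12 = 60 = |G|. So G has 5 conjugacy classes.

Answer: 5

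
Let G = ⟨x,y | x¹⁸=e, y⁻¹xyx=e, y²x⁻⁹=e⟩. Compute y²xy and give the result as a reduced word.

Multiply left to right, reducing at each step:
  (x⁹) · x = x¹⁰
  (x¹⁰) · y = xy⁻¹

Answer: xy⁻¹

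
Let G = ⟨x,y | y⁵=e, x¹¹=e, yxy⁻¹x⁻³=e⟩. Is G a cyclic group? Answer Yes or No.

Every cyclic group is abelian. But x·y = xy while y·x = x³y, so x·y ≠ y·x and G is not abelian. Hence G is not cyclic.

Answer: No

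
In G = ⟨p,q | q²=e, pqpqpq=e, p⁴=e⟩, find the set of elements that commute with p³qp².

⟨p³qp²⟩ ⊆ C_G(p³qp²) since powers of p³qp² commute with p³qp²; so |C_G(p³qp²)| ≥ |⟨p³qp²⟩| = 3.
By orbit–stabilizer, |C_G(p³qp²)| = |G| / |conj. class of p³qp²| = 24 / 8 = 3.
The 3 elements commuting with p³qp² are {e, p²qp, p³qp²}.

Answer: {e, p²qp, p³qp²}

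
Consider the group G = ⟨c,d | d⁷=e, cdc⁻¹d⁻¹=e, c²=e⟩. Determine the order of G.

Enumerate words in the generators, reducing via the relations: the distinct elements are
  {c, d, e, cd, d², d³, d⁴, d⁵, d⁶, cd², cd³, cd⁴, cd⁵, cd⁶}.
No further products give new elements, so |G| = 14.

Answer: 14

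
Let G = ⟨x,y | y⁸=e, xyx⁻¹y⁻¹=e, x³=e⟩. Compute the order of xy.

Compute successive powers until reaching e:
  (xy)¹ = xy, (xy)² = x²y², (xy)³ = y³, (xy)⁴ = xy⁴, (xy)⁵ = x²y⁵, (xy)⁶ = y⁶, (xy)⁷ = xy⁷, (xy)⁸ = x², (xy)⁹ = y, (xy)¹⁰ = xy², (xy)¹¹ = x²y³, (xy)¹² = y⁴, (xy)¹³ = xy⁵, (xy)¹⁴ = x²y⁶, (xy)¹⁵ = y⁷, (xy)¹⁶ = x, (xy)¹⁷ = x²y, (xy)¹⁸ = y², (xy)¹⁹ = xy³, (xy)²⁰ = x²y⁴, (xy)²¹ = y⁵, (xy)²² = xy⁶, (xy)²³ = x²y⁷, (xy)²⁴ = e.
The smallest positive k with (xy)ᵏ = e is 24.

Answer: 24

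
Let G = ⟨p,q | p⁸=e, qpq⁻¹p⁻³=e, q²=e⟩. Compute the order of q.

Compute successive powers until reaching e:
  q¹ = q, q² = e.
The smallest positive k with qᵏ = e is 2.

Answer: 2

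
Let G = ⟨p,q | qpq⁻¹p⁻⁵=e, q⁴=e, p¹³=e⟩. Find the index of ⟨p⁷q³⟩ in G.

First find ord(p⁷q³) by computing successive powers:
  (p⁷q³)¹ = p⁷q³, (p⁷q³)² = p¹¹q², (p⁷q³)³ = p⁴q, (p⁷q³)⁴ = e.
So |⟨p⁷q³⟩| = ord(p⁷q³) = 4. With |G| = 52, by Lagrange [G : ⟨p⁷q³⟩] = 52/4 = 13.

Answer: 13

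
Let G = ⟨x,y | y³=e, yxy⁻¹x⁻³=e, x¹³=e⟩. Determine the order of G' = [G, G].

G' = [G, G] is generated by all commutators. The generator-pair commutators are: [x, y] = x¹¹.
The subgroup they normally generate is {e, x, x², x³, x⁴, x⁵, x⁶, x⁷, x⁸, x⁹, x¹⁰, x¹¹, x¹²}, of order 13.
Check: |G/G'| = 39/13 = 3 is the order of the abelianisation.

Answer: 13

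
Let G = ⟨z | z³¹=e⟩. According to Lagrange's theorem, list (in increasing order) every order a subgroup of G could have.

|G| = 31 = 31. By Lagrange's theorem the order of any subgroup divides 31; the divisors of 31 are 1, 31.

Answer: 1, 31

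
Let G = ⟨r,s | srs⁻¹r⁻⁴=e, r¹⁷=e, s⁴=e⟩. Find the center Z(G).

An element z ∈ Z(G) iff z commutes with every generator.
For example e is central: e·r = r = r·e; e·s = s = s·e.
Whereas r ∉ Z(G) since r·s = rs ≠ r⁴s = s·r.
Checking each of the 68 elements this way gives Z(G) = {e}, of order 1.

Answer: {e}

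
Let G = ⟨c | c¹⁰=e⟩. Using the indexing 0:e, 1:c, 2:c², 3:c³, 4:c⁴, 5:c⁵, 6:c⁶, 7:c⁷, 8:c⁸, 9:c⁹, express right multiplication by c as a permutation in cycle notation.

(0 1 2 3 4 5 6 7 8 9)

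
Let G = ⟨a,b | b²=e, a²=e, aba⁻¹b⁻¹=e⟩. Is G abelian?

Each pair of generators commutes: a·b = ab = b·a. Since the generators pairwise commute, every element of G commutes with every other, so G is abelian.

Answer: Yes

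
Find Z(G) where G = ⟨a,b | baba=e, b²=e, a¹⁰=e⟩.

An element z ∈ Z(G) iff z commutes with every generator.
For example a⁵ is central: (a⁵)·a = a⁶ = a·(a⁵); (a⁵)·b = a⁵b = b·(a⁵).
Whereas a ∉ Z(G) since a·b = ab ≠ a⁹b = b·a.
Checking each of the 20 elements this way gives Z(G) = {e, a⁵}, of order 2.

Answer: {e, a⁵}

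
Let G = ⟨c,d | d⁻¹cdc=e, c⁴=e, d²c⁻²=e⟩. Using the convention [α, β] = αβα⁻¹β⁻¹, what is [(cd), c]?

[(cd), c] = (cd)·c·(cd)⁻¹·c⁻¹.
  (cd) · c = d
  d · (cd⁻¹) = c³
  (c³) · (c³) = c²

Answer: c²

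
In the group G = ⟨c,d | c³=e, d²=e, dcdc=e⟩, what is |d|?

Compute successive powers until reaching e:
  d¹ = d, d² = e.
The smallest positive k with dᵏ = e is 2.

Answer: 2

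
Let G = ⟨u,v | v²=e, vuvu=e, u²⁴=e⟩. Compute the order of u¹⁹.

Compute successive powers until reaching e:
  (u¹⁹)¹ = u¹⁹, (u¹⁹)² = u¹⁴, (u¹⁹)³ = u⁹, (u¹⁹)⁴ = u⁴, (u¹⁹)⁵ = u²³, (u¹⁹)⁶ = u¹⁸, (u¹⁹)⁷ = u¹³, (u¹⁹)⁸ = u⁸, (u¹⁹)⁹ = u³, (u¹⁹)¹⁰ = u²², (u¹⁹)¹¹ = u¹⁷, (u¹⁹)¹² = u¹², (u¹⁹)¹³ = u⁷, (u¹⁹)¹⁴ = u², (u¹⁹)¹⁵ = u²¹, (u¹⁹)¹⁶ = u¹⁶, (u¹⁹)¹⁷ = u¹¹, (u¹⁹)¹⁸ = u⁶, (u¹⁹)¹⁹ = u, (u¹⁹)²⁰ = u²⁰, (u¹⁹)²¹ = u¹⁵, (u¹⁹)²² = u¹⁰, (u¹⁹)²³ = u⁵, (u¹⁹)²⁴ = e.
The smallest positive k with (u¹⁹)ᵏ = e is 24.

Answer: 24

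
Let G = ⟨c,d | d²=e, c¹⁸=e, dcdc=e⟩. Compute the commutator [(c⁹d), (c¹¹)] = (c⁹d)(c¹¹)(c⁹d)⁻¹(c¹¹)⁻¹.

[(c⁹d), (c¹¹)] = (c⁹d)·(c¹¹)·(c⁹d)⁻¹·(c¹¹)⁻¹.
  (c⁹d) · (c¹¹) = c¹⁶d
  (c¹⁶d) · (c⁹d) = c⁷
  (c⁷) · (c⁷) = c¹⁴

Answer: c¹⁴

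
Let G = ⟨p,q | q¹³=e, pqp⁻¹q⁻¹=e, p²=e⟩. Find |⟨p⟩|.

|⟨p⟩| equals the order of p. Compute successive powers until reaching e:
  p¹ = p, p² = e.
The smallest positive k with pᵏ = e is 2, so |⟨p⟩| = 2.

Answer: 2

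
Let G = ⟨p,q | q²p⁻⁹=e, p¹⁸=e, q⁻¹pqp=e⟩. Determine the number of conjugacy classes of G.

The conjugacy classes (representative and size) are:
  [e] (size 1), [p¹⁷] (size 2), [p¹⁶] (size 2), [p³] (size 2), [p¹⁴] (size 2), [p¹³] (size 2), [p¹²] (size 2), [p¹¹] (size 2), [p¹⁰] (size 2), [p⁹] (size 1), [p⁸q] (size 9), [pq] (size 9).
Class equation: 1 + 2 + 2 + 2 + 2 + 2 + 2 + 2 + 2 + 1 + 9 + 9 = 36 = |G|. So G has 12 conjugacy classes.

Answer: 12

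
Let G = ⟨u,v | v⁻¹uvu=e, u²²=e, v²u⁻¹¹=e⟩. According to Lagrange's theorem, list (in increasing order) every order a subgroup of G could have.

|G| = 44 = 2² · 11. By Lagrange's theorem the order of any subgroup divides 44; the divisors of 44 are 1, 2, 4, 11, 22, 44.

Answer: 1, 2, 4, 11, 22, 44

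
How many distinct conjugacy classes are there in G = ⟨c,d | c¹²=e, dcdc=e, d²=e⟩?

The conjugacy classes (representative and size) are:
  [e] (size 1), [c¹¹] (size 2), [c²] (size 2), [c⁹] (size 2), [c⁴] (size 2), [c⁵] (size 2), [c⁶] (size 1), [d] (size 6), [cd] (size 6).
Class equation: 1 + 2 + 2 + 2 + 2 + 2 + 1 + 6 + 6 = 24 = |G|. So G has 9 conjugacy classes.

Answer: 9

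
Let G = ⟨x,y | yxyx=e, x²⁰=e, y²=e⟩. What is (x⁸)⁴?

Compute successive powers of (x⁸), reducing at each step:
  (x⁸)²: (x⁸) · x⁸ = x¹⁶
  (x⁸)³: (x¹⁶) · x⁸ = x⁴
  (x⁸)⁴: (x⁴) · x⁸ = x¹²

Answer: x¹²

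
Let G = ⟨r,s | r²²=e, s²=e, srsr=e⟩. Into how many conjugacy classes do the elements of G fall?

The conjugacy classes (representative and size) are:
  [e] (size 1), [r] (size 2), [r²] (size 2), [r¹⁹] (size 2), [r⁴] (size 2), [r⁵] (size 2), [r⁶] (size 2), [r⁷] (size 2), [r⁸] (size 2), [r¹³] (size 2), [r¹⁰] (size 2), [r¹¹] (size 1), [r⁶s] (size 11), [rs] (size 11).
Class equation: 1 + 2 + 2 + 2 + 2 + 2 + 2 + 2 + 2 + 2 + 2 + 1 + 11 + 11 = 44 = |G|. So G has 14 conjugacy classes.

Answer: 14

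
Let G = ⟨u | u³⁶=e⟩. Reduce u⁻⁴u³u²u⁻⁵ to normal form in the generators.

Multiply left to right, reducing at each step:
  (u³²) · u³ = u³⁵
  (u³⁵) · u² = u
  u · u⁻⁵ = u³²

Answer: u³²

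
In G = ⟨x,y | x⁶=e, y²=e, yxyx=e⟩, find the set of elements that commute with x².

⟨x²⟩ ⊆ C_G(x²) since powers of x² commute with x²; so |C_G(x²)| ≥ |⟨x²⟩| = 3.
By orbit–stabilizer, |C_G(x²)| = |G| / |conj. class of x²| = 12 / 2 = 6.
The 6 elements commuting with x² are {e, x, x², x³, x⁴, x⁵}.

Answer: {e, x, x², x³, x⁴, x⁵}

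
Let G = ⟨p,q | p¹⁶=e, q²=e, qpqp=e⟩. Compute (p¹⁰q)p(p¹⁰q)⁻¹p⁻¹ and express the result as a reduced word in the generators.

[(p¹⁰q), p] = (p¹⁰q)·p·(p¹⁰q)⁻¹·p⁻¹.
  (p¹⁰q) · p = p⁹q
  (p⁹q) · (p¹⁰q) = p¹⁵
  (p¹⁵) · (p¹⁵) = p¹⁴

Answer: p¹⁴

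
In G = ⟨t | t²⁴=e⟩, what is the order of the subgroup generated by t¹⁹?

|⟨t¹⁹⟩| equals the order of t¹⁹. Compute successive powers until reaching e:
  (t¹⁹)¹ = t¹⁹, (t¹⁹)² = t¹⁴, (t¹⁹)³ = t⁹, (t¹⁹)⁴ = t⁴, (t¹⁹)⁵ = t²³, (t¹⁹)⁶ = t¹⁸, (t¹⁹)⁷ = t¹³, (t¹⁹)⁸ = t⁸, (t¹⁹)⁹ = t³, (t¹⁹)¹⁰ = t²², (t¹⁹)¹¹ = t¹⁷, (t¹⁹)¹² = t¹², (t¹⁹)¹³ = t⁷, (t¹⁹)¹⁴ = t², (t¹⁹)¹⁵ = t²¹, (t¹⁹)¹⁶ = t¹⁶, (t¹⁹)¹⁷ = t¹¹, (t¹⁹)¹⁸ = t⁶, (t¹⁹)¹⁹ = t, (t¹⁹)²⁰ = t²⁰, (t¹⁹)²¹ = t¹⁵, (t¹⁹)²² = t¹⁰, (t¹⁹)²³ = t⁵, (t¹⁹)²⁴ = e.
The smallest positive k with (t¹⁹)ᵏ = e is 24, so |⟨t¹⁹⟩| = 24.

Answer: 24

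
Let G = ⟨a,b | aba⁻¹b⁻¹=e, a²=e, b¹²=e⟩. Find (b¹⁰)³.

Compute successive powers of (b¹⁰), reducing at each step:
  (b¹⁰)²: (b¹⁰) · b¹⁰ = b⁸
  (b¹⁰)³: (b⁸) · b¹⁰ = b⁶

Answer: b⁶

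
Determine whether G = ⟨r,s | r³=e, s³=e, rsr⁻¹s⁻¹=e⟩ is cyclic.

|G| = 9, but the maximum element order in G is 3 < 9. No single element generates all of G, so G is not cyclic.

Answer: No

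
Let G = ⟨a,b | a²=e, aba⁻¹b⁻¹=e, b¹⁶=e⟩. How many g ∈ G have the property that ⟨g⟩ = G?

⟨g⟩ = G would require ord(g) = |G| = 32, but the maximum element order in G is 16 < 32. So G is not cyclic and no single element generates it: the count is 0.

Answer: 0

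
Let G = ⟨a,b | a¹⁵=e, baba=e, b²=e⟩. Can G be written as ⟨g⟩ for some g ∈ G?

Every cyclic group is abelian. But a·b = ab while b·a = a¹⁴b, so a·b ≠ b·a and G is not abelian. Hence G is not cyclic.

Answer: No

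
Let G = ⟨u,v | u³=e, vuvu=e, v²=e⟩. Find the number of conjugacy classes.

The conjugacy classes (representative and size) are:
  [e] (size 1), [u] (size 2), [uv] (size 3).
Class equation: 1 + 2 + 3 = 6 = |G|. So G has 3 conjugacy classes.

Answer: 3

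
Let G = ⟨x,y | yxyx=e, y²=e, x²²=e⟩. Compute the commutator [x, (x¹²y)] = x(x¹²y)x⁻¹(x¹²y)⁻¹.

[x, (x¹²y)] = x·(x¹²y)·x⁻¹·(x¹²y)⁻¹.
  x · (x¹²y) = x¹³y
  (x¹³y) · (x²¹) = x¹⁴y
  (x¹⁴y) · (x¹²y) = x²

Answer: x²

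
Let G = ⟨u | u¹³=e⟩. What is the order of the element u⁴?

Compute successive powers until reaching e:
  (u⁴)¹ = u⁴, (u⁴)² = u⁸, (u⁴)³ = u¹², (u⁴)⁴ = u³, (u⁴)⁵ = u⁷, (u⁴)⁶ = u¹¹, (u⁴)⁷ = u², (u⁴)⁸ = u⁶, (u⁴)⁹ = u¹⁰, (u⁴)¹⁰ = u, (u⁴)¹¹ = u⁵, (u⁴)¹² = u⁹, (u⁴)¹³ = e.
The smallest positive k with (u⁴)ᵏ = e is 13.

Answer: 13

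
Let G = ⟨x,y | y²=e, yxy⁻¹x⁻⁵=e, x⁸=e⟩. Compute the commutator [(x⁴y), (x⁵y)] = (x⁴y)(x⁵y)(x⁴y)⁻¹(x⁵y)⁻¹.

[(x⁴y), (x⁵y)] = (x⁴y)·(x⁵y)·(x⁴y)⁻¹·(x⁵y)⁻¹.
  (x⁴y) · (x⁵y) = x⁵
  (x⁵) · (x⁴y) = xy
  (xy) · (x⁷y) = x⁴

Answer: x⁴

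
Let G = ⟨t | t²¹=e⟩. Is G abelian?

G has a single generator, so G is cyclic and hence abelian.

Answer: Yes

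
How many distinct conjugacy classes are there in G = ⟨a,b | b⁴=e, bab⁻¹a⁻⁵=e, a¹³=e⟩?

The conjugacy classes (representative and size) are:
  [e] (size 1), [a] (size 4), [a²] (size 4), [a⁹] (size 4), [a¹²b] (size 13), [a⁴b²] (size 13), [a¹²b³] (size 13).
Class equation: 1 + 4 + 4 + 4 + 13 + 13 + 13 = 52 = |G|. So G has 7 conjugacy classes.

Answer: 7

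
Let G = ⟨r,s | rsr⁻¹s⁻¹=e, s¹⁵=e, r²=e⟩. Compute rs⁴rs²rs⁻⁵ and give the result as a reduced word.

Multiply left to right, reducing at each step:
  r · s⁴ = rs⁴
  (rs⁴) · r = s⁴
  (s⁴) · s² = s⁶
  (s⁶) · r = rs⁶
  (rs⁶) · s⁻⁵ = rs

Answer: rs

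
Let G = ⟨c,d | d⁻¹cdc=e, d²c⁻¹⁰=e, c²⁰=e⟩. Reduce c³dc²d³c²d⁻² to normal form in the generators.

Multiply left to right, reducing at each step:
  (c³) · d = c³d
  (c³d) · c² = cd
  (cd) · d³ = c
  c · c² = c³
  (c³) · d⁻² = c¹³

Answer: c¹³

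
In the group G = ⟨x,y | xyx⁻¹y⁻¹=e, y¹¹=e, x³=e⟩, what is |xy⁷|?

Compute successive powers until reaching e:
  (xy⁷)¹ = xy⁷, (xy⁷)² = x²y³, (xy⁷)³ = y¹⁰, (xy⁷)⁴ = xy⁶, (xy⁷)⁵ = x²y², (xy⁷)⁶ = y⁹, (xy⁷)⁷ = xy⁵, (xy⁷)⁸ = x²y, (xy⁷)⁹ = y⁸, (xy⁷)¹⁰ = xy⁴, (xy⁷)¹¹ = x², (xy⁷)¹² = y⁷, (xy⁷)¹³ = xy³, (xy⁷)¹⁴ = x²y¹⁰, (xy⁷)¹⁵ = y⁶, (xy⁷)¹⁶ = xy², (xy⁷)¹⁷ = x²y⁹, (xy⁷)¹⁸ = y⁵, (xy⁷)¹⁹ = xy, (xy⁷)²⁰ = x²y⁸, (xy⁷)²¹ = y⁴, (xy⁷)²² = x, (xy⁷)²³ = x²y⁷, (xy⁷)²⁴ = y³, (xy⁷)²⁵ = xy¹⁰, (xy⁷)²⁶ = x²y⁶, (xy⁷)²⁷ = y², (xy⁷)²⁸ = xy⁹, (xy⁷)²⁹ = x²y⁵, (xy⁷)³⁰ = y, (xy⁷)³¹ = xy⁸, (xy⁷)³² = x²y⁴, (xy⁷)³³ = e.
The smallest positive k with (xy⁷)ᵏ = e is 33.

Answer: 33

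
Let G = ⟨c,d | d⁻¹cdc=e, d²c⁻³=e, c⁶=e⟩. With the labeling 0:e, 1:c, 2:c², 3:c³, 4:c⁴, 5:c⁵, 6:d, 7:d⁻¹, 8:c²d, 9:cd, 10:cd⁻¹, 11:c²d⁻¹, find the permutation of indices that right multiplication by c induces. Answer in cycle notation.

(0 1 2 3 4 5)(6 11 10 7 8 9)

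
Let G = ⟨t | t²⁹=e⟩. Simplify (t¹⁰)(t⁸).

Compute (t¹⁰) · (t⁸) by multiplying left to right and reducing via the relations at each step:
  (t¹⁰) · t⁸ = t¹⁸

Answer: t¹⁸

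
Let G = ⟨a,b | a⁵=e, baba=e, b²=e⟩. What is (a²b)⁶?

Compute successive powers of (a²b), reducing at each step:
  (a²b)²: (a²b) · a² = b;   b · b = e
  (a²b)³: e · a² = a²;   (a²) · b = a²b
  (a²b)⁴: (a²b) · a² = b;   b · b = e
  (a²b)⁵: e · a² = a²;   (a²) · b = a²b
  (a²b)⁶: (a²b) · a² = b;   b · b = e

Answer: e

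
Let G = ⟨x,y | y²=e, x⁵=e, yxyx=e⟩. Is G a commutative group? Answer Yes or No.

x·y = xy but y·x = x⁴y, so x·y ≠ y·x and G is not abelian.

Answer: No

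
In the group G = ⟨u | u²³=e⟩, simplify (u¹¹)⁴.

Compute successive powers of (u¹¹), reducing at each step:
  (u¹¹)²: (u¹¹) · u¹¹ = u²²
  (u¹¹)³: (u²²) · u¹¹ = u¹⁰
  (u¹¹)⁴: (u¹⁰) · u¹¹ = u²¹

Answer: u²¹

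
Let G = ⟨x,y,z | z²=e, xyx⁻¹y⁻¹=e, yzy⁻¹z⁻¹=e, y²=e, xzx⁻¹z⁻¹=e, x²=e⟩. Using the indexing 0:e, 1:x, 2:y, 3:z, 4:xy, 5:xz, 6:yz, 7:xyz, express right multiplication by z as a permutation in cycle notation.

(0 3)(1 5)(2 6)(4 7)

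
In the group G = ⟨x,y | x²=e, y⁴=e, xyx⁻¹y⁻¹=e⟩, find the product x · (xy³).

Compute x · (xy³) by multiplying left to right and reducing via the relations at each step:
  x · x = e
  e · y³ = y³

Answer: y³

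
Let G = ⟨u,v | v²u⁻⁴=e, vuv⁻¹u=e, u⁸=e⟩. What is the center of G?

An element z ∈ Z(G) iff z commutes with every generator.
For example u⁴ is central: (u⁴)·u = u⁵ = u·(u⁴); (u⁴)·v = v⁻¹ = v·(u⁴).
Whereas u ∉ Z(G) since u·v = uv ≠ u³v⁻¹ = v·u.
Checking each of the 16 elements this way gives Z(G) = {e, u⁴}, of order 2.

Answer: {e, u⁴}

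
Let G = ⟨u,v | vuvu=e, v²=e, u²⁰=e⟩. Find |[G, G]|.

G' = [G, G] is generated by all commutators. The generator-pair commutators are: [u, v] = u².
The subgroup they normally generate is {e, u², u⁴, u⁶, u⁸, u¹⁰, u¹², u¹⁴, u¹⁶, u¹⁸}, of order 10.
Check: |G/G'| = 40/10 = 4 is the order of the abelianisation.

Answer: 10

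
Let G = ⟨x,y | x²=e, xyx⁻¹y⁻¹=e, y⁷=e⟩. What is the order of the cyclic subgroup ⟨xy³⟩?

|⟨xy³⟩| equals the order of xy³. Compute successive powers until reaching e:
  (xy³)¹ = xy³, (xy³)² = y⁶, (xy³)³ = xy², (xy³)⁴ = y⁵, (xy³)⁵ = xy, (xy³)⁶ = y⁴, (xy³)⁷ = x, (xy³)⁸ = y³, (xy³)⁹ = xy⁶, (xy³)¹⁰ = y², (xy³)¹¹ = xy⁵, (xy³)¹² = y, (xy³)¹³ = xy⁴, (xy³)¹⁴ = e.
The smallest positive k with (xy³)ᵏ = e is 14, so |⟨xy³⟩| = 14.

Answer: 14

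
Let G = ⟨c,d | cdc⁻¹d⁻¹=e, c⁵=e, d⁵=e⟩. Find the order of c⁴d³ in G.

Compute successive powers until reaching e:
  (c⁴d³)¹ = c⁴d³, (c⁴d³)² = c³d, (c⁴d³)³ = c²d⁴, (c⁴d³)⁴ = cd², (c⁴d³)⁵ = e.
The smallest positive k with (c⁴d³)ᵏ = e is 5.

Answer: 5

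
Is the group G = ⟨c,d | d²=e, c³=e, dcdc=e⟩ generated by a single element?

Every cyclic group is abelian. But c·d = cd while d·c = c²d, so c·d ≠ d·c and G is not abelian. Hence G is not cyclic.

Answer: No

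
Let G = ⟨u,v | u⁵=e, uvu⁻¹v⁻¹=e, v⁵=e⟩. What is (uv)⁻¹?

The order of (uv) is 5 (smallest k with (uv)ᵏ = e), so (uv)⁻¹ = (uv)⁴ = u⁴v⁴.
Check: (uv) · (u⁴v⁴) → (uv) · u⁴ = v;   v · v⁴ = e, giving e as required.

Answer: u⁴v⁴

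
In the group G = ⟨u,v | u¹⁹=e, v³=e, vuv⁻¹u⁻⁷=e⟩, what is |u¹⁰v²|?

Compute successive powers until reaching e:
  (u¹⁰v²)¹ = u¹⁰v², (u¹⁰v²)² = u⁶v, (u¹⁰v²)³ = e.
The smallest positive k with (u¹⁰v²)ᵏ = e is 3.

Answer: 3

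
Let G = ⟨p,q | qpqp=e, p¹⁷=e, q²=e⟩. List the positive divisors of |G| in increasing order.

|G| = 34 = 2 · 17. By Lagrange's theorem the order of any subgroup divides 34; the divisors of 34 are 1, 2, 17, 34.

Answer: 1, 2, 17, 34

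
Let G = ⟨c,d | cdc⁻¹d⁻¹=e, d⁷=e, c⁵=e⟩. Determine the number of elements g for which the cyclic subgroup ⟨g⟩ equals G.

G is cyclic of order 35. An element generates G iff its order is 35, and a cyclic group of order 35 has exactly φ(35) = 24 such elements.

Answer: 24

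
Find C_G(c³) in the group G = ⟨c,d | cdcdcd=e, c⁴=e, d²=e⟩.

⟨c³⟩ ⊆ C_G(c³) since powers of c³ commute with c³; so |C_G(c³)| ≥ |⟨c³⟩| = 4.
By orbit–stabilizer, |C_G(c³)| = |G| / |conj. class of c³| = 24 / 6 = 4.
The 4 elements commuting with c³ are {e, c, c², c³}.

Answer: {e, c, c², c³}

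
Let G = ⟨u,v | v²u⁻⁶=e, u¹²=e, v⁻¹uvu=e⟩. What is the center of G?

An element z ∈ Z(G) iff z commutes with every generator.
For example u⁶ is central: (u⁶)·u = u⁷ = u·(u⁶); (u⁶)·v = v⁻¹ = v·(u⁶).
Whereas u ∉ Z(G) since u·v = uv ≠ u⁵v⁻¹ = v·u.
Checking each of the 24 elements this way gives Z(G) = {e, u⁶}, of order 2.

Answer: {e, u⁶}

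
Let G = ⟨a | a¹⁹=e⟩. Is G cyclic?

|G| = 19. The element a has order 19 (its powers give 19 distinct elements), so ⟨a⟩ = G and G is cyclic.

Answer: Yes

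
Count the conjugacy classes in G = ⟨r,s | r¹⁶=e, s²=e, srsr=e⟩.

The conjugacy classes (representative and size) are:
  [e] (size 1), [r¹⁵] (size 2), [r²] (size 2), [r³] (size 2), [r¹²] (size 2), [r⁵] (size 2), [r⁶] (size 2), [r⁷] (size 2), [r⁸] (size 1), [r²s] (size 8), [r¹⁵s] (size 8).
Class equation: 1 + 2 + 2 + 2 + 2 + 2 + 2 + 2 + 1 + 8 + 8 = 32 = |G|. So G has 11 conjugacy classes.

Answer: 11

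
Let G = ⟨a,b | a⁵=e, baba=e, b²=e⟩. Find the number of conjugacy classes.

The conjugacy classes (representative and size) are:
  [e] (size 1), [a] (size 2), [a²] (size 2), [b] (size 5).
Class equation: 1 + 2 + 2 + 5 = 10 = |G|. So G has 4 conjugacy classes.

Answer: 4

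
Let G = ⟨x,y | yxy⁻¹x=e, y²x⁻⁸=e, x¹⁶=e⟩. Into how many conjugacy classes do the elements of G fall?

The conjugacy classes (representative and size) are:
  [e] (size 1), [x] (size 2), [x¹⁴] (size 2), [x¹³] (size 2), [x¹²] (size 2), [x⁵] (size 2), [x¹⁰] (size 2), [x⁷] (size 2), [x⁸] (size 1), [y⁻¹] (size 8), [x⁷y⁻¹] (size 8).
Class equation: 1 + 2 + 2 + 2 + 2 + 2 + 2 + 2 + 1 + 8 + 8 = 32 = |G|. So G has 11 conjugacy classes.

Answer: 11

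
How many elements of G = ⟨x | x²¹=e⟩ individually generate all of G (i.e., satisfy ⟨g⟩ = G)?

G is cyclic of order 21. An element generates G iff its order is 21, and a cyclic group of order 21 has exactly φ(21) = 12 such elements.

Answer: 12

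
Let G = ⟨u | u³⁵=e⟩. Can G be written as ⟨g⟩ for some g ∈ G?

|G| = 35. The element u has order 35 (its powers give 35 distinct elements), so ⟨u⟩ = G and G is cyclic.

Answer: Yes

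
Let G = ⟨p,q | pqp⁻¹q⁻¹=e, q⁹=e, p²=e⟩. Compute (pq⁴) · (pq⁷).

Compute (pq⁴) · (pq⁷) by multiplying left to right and reducing via the relations at each step:
  (pq⁴) · p = q⁴
  (q⁴) · q⁷ = q²

Answer: q²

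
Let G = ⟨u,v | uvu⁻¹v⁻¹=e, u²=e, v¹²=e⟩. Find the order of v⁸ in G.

Compute successive powers until reaching e:
  (v⁸)¹ = v⁸, (v⁸)² = v⁴, (v⁸)³ = e.
The smallest positive k with (v⁸)ᵏ = e is 3.

Answer: 3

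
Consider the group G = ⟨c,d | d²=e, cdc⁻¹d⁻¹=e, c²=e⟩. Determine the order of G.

Enumerate words in the generators, reducing via the relations: the distinct elements are
  {c, d, e, cd}.
No further products give new elements, so |G| = 4.

Answer: 4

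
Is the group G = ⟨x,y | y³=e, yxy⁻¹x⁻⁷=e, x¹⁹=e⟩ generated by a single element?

Every cyclic group is abelian. But x·y = xy while y·x = x⁷y, so x·y ≠ y·x and G is not abelian. Hence G is not cyclic.

Answer: No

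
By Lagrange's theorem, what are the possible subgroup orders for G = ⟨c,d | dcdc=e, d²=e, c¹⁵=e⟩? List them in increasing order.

|G| = 30 = 2 · 3 · 5. By Lagrange's theorem the order of any subgroup divides 30; the divisors of 30 are 1, 2, 3, 5, 6, 10, 15, 30.

Answer: 1, 2, 3, 5, 6, 10, 15, 30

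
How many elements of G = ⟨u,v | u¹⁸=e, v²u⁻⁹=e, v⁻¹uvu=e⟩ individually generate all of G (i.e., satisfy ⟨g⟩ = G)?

⟨g⟩ = G would require ord(g) = |G| = 36, but the maximum element order in G is 18 < 36. So G is not cyclic and no single element generates it: the count is 0.

Answer: 0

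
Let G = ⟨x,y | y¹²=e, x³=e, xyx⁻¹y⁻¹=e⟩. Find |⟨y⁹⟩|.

|⟨y⁹⟩| equals the order of y⁹. Compute successive powers until reaching e:
  (y⁹)¹ = y⁹, (y⁹)² = y⁶, (y⁹)³ = y³, (y⁹)⁴ = e.
The smallest positive k with (y⁹)ᵏ = e is 4, so |⟨y⁹⟩| = 4.

Answer: 4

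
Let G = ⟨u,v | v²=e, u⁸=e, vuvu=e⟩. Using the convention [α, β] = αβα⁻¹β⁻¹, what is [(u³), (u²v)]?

[(u³), (u²v)] = (u³)·(u²v)·(u³)⁻¹·(u²v)⁻¹.
  (u³) · (u²v) = u⁵v
  (u⁵v) · (u⁵) = v
  v · (u²v) = u⁶

Answer: u⁶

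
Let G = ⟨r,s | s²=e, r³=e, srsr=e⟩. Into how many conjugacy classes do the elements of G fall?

The conjugacy classes (representative and size) are:
  [e] (size 1), [r] (size 2), [rs] (size 3).
Class equation: 1 + 2 + 3 = 6 = |G|. So G has 3 conjugacy classes.

Answer: 3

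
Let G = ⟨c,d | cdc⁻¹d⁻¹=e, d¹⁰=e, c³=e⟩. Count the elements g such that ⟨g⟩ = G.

G is cyclic of order 30. An element generates G iff its order is 30, and a cyclic group of order 30 has exactly φ(30) = 8 such elements.

Answer: 8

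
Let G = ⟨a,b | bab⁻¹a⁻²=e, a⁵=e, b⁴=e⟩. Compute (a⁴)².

Compute successive powers of (a⁴), reducing at each step:
  (a⁴)²: (a⁴) · a⁴ = a³

Answer: a³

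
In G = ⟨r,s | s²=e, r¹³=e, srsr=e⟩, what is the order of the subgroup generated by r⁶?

|⟨r⁶⟩| equals the order of r⁶. Compute successive powers until reaching e:
  (r⁶)¹ = r⁶, (r⁶)² = r¹², (r⁶)³ = r⁵, (r⁶)⁴ = r¹¹, (r⁶)⁵ = r⁴, (r⁶)⁶ = r¹⁰, (r⁶)⁷ = r³, (r⁶)⁸ = r⁹, (r⁶)⁹ = r², (r⁶)¹⁰ = r⁸, (r⁶)¹¹ = r, (r⁶)¹² = r⁷, (r⁶)¹³ = e.
The smallest positive k with (r⁶)ᵏ = e is 13, so |⟨r⁶⟩| = 13.

Answer: 13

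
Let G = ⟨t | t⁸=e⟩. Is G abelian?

G has a single generator, so G is cyclic and hence abelian.

Answer: Yes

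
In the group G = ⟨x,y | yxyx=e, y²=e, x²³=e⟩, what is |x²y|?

Compute successive powers until reaching e:
  (x²y)¹ = x²y, (x²y)² = e.
The smallest positive k with (x²y)ᵏ = e is 2.

Answer: 2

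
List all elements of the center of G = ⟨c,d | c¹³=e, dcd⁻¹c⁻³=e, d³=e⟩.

An element z ∈ Z(G) iff z commutes with every generator.
For example e is central: e·c = c = c·e; e·d = d = d·e.
Whereas c ∉ Z(G) since c·d = cd ≠ c³d = d·c.
Checking each of the 39 elements this way gives Z(G) = {e}, of order 1.

Answer: {e}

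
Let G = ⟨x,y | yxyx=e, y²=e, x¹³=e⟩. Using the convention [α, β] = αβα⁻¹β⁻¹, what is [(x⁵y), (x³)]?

[(x⁵y), (x³)] = (x⁵y)·(x³)·(x⁵y)⁻¹·(x³)⁻¹.
  (x⁵y) · (x³) = x²y
  (x²y) · (x⁵y) = x¹⁰
  (x¹⁰) · (x¹⁰) = x⁷

Answer: x⁷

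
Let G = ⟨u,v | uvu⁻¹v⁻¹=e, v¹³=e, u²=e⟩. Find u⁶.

Compute successive powers of u, reducing at each step:
  u²: u · u = e
  u³: e · u = u
  u⁴: u · u = e
  u⁵: e · u = u
  u⁶: u · u = e

Answer: e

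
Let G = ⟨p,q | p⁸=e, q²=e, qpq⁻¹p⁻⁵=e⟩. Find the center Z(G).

An element z ∈ Z(G) iff z commutes with every generator.
For example p² is central: (p²)·p = p³ = p·(p²); (p²)·q = p²q = q·(p²).
Whereas p ∉ Z(G) since p·q = pq ≠ p⁵q = q·p.
Checking each of the 16 elements this way gives Z(G) = {e, p², p⁴, p⁶}, of order 4.

Answer: {e, p², p⁴, p⁶}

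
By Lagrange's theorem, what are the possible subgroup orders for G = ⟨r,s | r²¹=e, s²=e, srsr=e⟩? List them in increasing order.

|G| = 42 = 2 · 3 · 7. By Lagrange's theorem the order of any subgroup divides 42; the divisors of 42 are 1, 2, 3, 6, 7, 14, 21, 42.

Answer: 1, 2, 3, 6, 7, 14, 21, 42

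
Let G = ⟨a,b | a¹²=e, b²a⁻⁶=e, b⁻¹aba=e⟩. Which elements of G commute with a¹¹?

⟨a¹¹⟩ ⊆ C_G(a¹¹) since powers of a¹¹ commute with a¹¹; so |C_G(a¹¹)| ≥ |⟨a¹¹⟩| = 12.
By orbit–stabilizer, |C_G(a¹¹)| = |G| / |conj. class of a¹¹| = 24 / 2 = 12.
The 12 elements commuting with a¹¹ are {e, a, a², a³, a⁴, a⁵, a⁶, a⁷, a⁸, a⁹, a¹⁰, a¹¹}.

Answer: {e, a, a², a³, a⁴, a⁵, a⁶, a⁷, a⁸, a⁹, a¹⁰, a¹¹}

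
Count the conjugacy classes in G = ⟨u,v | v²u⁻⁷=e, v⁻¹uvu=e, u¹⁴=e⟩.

The conjugacy classes (representative and size) are:
  [e] (size 1), [u¹³] (size 2), [u¹²] (size 2), [u¹¹] (size 2), [u⁴] (size 2), [u⁵] (size 2), [u⁸] (size 2), [u⁷] (size 1), [u⁵v⁻¹] (size 7), [u⁵v] (size 7).
Class equation: 1 + 2 + 2 + 2 + 2 + 2 + 2 + 1 + 7 + 7 = 28 = |G|. So G has 10 conjugacy classes.

Answer: 10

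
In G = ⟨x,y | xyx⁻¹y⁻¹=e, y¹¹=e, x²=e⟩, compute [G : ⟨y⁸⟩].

First find ord(y⁸) by computing successive powers:
  (y⁸)¹ = y⁸, (y⁸)² = y⁵, (y⁸)³ = y², (y⁸)⁴ = y¹⁰, (y⁸)⁵ = y⁷, (y⁸)⁶ = y⁴, (y⁸)⁷ = y, (y⁸)⁸ = y⁹, (y⁸)⁹ = y⁶, (y⁸)¹⁰ = y³, (y⁸)¹¹ = e.
So |⟨y⁸⟩| = ord(y⁸) = 11. With |G| = 22, by Lagrange [G : ⟨y⁸⟩] = 22/11 = 2.

Answer: 2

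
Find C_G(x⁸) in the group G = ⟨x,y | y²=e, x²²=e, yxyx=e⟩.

⟨x⁸⟩ ⊆ C_G(x⁸) since powers of x⁸ commute with x⁸; so |C_G(x⁸)| ≥ |⟨x⁸⟩| = 11.
By orbit–stabilizer, |C_G(x⁸)| = |G| / |conj. class of x⁸| = 44 / 2 = 22.
The 22 elements commuting with x⁸ are {e, x, x², x³, x⁴, x⁵, x⁶, x⁷, x⁸, x⁹, x¹⁰, x¹¹, x¹², x¹³, x¹⁴, x¹⁵, x¹⁶, x¹⁷, x¹⁸, x¹⁹, x²⁰, x²¹}.

Answer: {e, x, x², x³, x⁴, x⁵, x⁶, x⁷, x⁸, x⁹, x¹⁰, x¹¹, x¹², x¹³, x¹⁴, x¹⁵, x¹⁶, x¹⁷, x¹⁸, x¹⁹, x²⁰, x²¹}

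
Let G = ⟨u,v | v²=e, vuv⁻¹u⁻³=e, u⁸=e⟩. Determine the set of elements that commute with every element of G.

An element z ∈ Z(G) iff z commutes with every generator.
For example u⁴ is central: (u⁴)·u = u⁵ = u·(u⁴); (u⁴)·v = u⁴v = v·(u⁴).
Whereas u ∉ Z(G) since u·v = uv ≠ u³v = v·u.
Checking each of the 16 elements this way gives Z(G) = {e, u⁴}, of order 2.

Answer: {e, u⁴}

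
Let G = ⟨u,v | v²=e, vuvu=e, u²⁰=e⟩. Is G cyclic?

Every cyclic group is abelian. But u·v = uv while v·u = u¹⁹v, so u·v ≠ v·u and G is not abelian. Hence G is not cyclic.

Answer: No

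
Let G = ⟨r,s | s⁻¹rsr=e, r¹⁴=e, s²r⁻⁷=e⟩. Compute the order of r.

Compute successive powers until reaching e:
  r¹ = r, r² = r², r³ = r³, r⁴ = r⁴, r⁵ = r⁵, r⁶ = r⁶, r⁷ = r⁷, r⁸ = r⁸, r⁹ = r⁹, r¹⁰ = r¹⁰, r¹¹ = r¹¹, r¹² = r¹², r¹³ = r¹³, r¹⁴ = e.
The smallest positive k with rᵏ = e is 14.

Answer: 14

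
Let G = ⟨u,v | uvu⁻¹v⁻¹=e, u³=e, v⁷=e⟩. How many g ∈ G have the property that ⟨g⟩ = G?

G is cyclic of order 21. An element generates G iff its order is 21, and a cyclic group of order 21 has exactly φ(21) = 12 such elements.

Answer: 12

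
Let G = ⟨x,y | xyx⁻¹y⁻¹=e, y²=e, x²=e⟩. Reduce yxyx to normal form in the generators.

Multiply left to right, reducing at each step:
  y · x = xy
  (xy) · y = x
  x · x = e

Answer: e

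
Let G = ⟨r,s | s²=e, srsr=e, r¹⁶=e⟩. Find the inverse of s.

The order of s is 2 (smallest k with sᵏ = e), so s⁻¹ = s¹ = s.
Check: s · s → s · s = e, giving e as required.

Answer: s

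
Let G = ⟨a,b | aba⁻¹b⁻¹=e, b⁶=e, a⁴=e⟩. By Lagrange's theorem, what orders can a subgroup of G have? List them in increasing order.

|G| = 24 = 2³ · 3. By Lagrange's theorem the order of any subgroup divides 24; the divisors of 24 are 1, 2, 3, 4, 6, 8, 12, 24.

Answer: 1, 2, 3, 4, 6, 8, 12, 24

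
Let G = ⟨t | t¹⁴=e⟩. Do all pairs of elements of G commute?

G has a single generator, so G is cyclic and hence abelian.

Answer: Yes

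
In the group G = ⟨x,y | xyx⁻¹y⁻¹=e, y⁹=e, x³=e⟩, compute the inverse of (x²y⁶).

The order of (x²y⁶) is 3 (smallest k with (x²y⁶)ᵏ = e), so (x²y⁶)⁻¹ = (x²y⁶)² = xy³.
Check: (x²y⁶) · (xy³) → (x²y⁶) · x = y⁶;   (y⁶) · y³ = e, giving e as required.

Answer: xy³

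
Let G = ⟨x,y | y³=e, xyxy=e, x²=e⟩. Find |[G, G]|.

G' = [G, G] is generated by all commutators. The generator-pair commutators are: [x, y] = y.
The subgroup they normally generate is {e, y, y²}, of order 3.
Check: |G/G'| = 6/3 = 2 is the order of the abelianisation.

Answer: 3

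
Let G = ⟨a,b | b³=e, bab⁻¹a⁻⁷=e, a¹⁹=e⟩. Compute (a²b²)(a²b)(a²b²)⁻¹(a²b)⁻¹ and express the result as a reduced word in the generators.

[(a²b²), (a²b)] = (a²b²)·(a²b)·(a²b²)⁻¹·(a²b)⁻¹.
  (a²b²) · (a²b) = a⁵
  (a⁵) · (a⁵b) = a¹⁰b
  (a¹⁰b) · (a¹⁶b²) = a⁸

Answer: a⁸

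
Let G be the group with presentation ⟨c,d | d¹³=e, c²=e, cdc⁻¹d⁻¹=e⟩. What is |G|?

Enumerate words in the generators, reducing via the relations: the distinct elements are
  {c, d, e, cd, d², d³, d⁴, d⁵, d⁶, d⁷, d⁸, d⁹, cd², cd³, cd⁴, cd⁵, cd⁶, cd⁷, cd⁸, cd⁹, d¹², d¹¹, d¹⁰, cd¹², cd¹¹, cd¹⁰}.
No further products give new elements, so |G| = 26.

Answer: 26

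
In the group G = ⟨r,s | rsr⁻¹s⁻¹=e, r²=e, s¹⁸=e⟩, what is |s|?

Compute successive powers until reaching e:
  s¹ = s, s² = s², s³ = s³, s⁴ = s⁴, s⁵ = s⁵, s⁶ = s⁶, s⁷ = s⁷, s⁸ = s⁸, s⁹ = s⁹, s¹⁰ = s¹⁰, s¹¹ = s¹¹, s¹² = s¹², s¹³ = s¹³, s¹⁴ = s¹⁴, s¹⁵ = s¹⁵, s¹⁶ = s¹⁶, s¹⁷ = s¹⁷, s¹⁸ = e.
The smallest positive k with sᵏ = e is 18.

Answer: 18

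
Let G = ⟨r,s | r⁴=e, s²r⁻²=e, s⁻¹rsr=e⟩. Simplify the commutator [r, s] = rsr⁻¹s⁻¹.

[r, s] = r·s·r⁻¹·s⁻¹.
  r · s = rs
  (rs) · (r³) = s⁻¹
  (s⁻¹) · (s⁻¹) = r²

Answer: r²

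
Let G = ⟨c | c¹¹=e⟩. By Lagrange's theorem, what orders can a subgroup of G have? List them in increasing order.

|G| = 11 = 11. By Lagrange's theorem the order of any subgroup divides 11; the divisors of 11 are 1, 11.

Answer: 1, 11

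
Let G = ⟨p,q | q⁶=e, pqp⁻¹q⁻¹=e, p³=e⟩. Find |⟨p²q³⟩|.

|⟨p²q³⟩| equals the order of p²q³. Compute successive powers until reaching e:
  (p²q³)¹ = p²q³, (p²q³)² = p, (p²q³)³ = q³, (p²q³)⁴ = p², (p²q³)⁵ = pq³, (p²q³)⁶ = e.
The smallest positive k with (p²q³)ᵏ = e is 6, so |⟨p²q³⟩| = 6.

Answer: 6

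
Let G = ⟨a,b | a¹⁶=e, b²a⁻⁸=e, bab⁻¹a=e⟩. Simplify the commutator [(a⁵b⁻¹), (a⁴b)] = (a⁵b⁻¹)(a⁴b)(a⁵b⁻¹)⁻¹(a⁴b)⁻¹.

[(a⁵b⁻¹), (a⁴b)] = (a⁵b⁻¹)·(a⁴b)·(a⁵b⁻¹)⁻¹·(a⁴b)⁻¹.
  (a⁵b⁻¹) · (a⁴b) = a
  a · (a⁵b) = a⁶b
  (a⁶b) · (a⁴b⁻¹) = a²

Answer: a²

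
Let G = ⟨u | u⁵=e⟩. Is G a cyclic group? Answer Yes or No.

|G| = 5. The element u has order 5 (its powers give 5 distinct elements), so ⟨u⟩ = G and G is cyclic.

Answer: Yes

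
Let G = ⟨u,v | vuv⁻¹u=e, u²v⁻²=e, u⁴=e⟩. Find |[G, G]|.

G' = [G, G] is generated by all commutators. The generator-pair commutators are: [u, v] = u².
The subgroup they normally generate is {e, u²}, of order 2.
Check: |G/G'| = 8/2 = 4 is the order of the abelianisation.

Answer: 2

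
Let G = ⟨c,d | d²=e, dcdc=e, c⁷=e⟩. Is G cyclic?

Every cyclic group is abelian. But c·d = cd while d·c = c⁶d, so c·d ≠ d·c and G is not abelian. Hence G is not cyclic.

Answer: No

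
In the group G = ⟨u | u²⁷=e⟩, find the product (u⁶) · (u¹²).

Compute (u⁶) · (u¹²) by multiplying left to right and reducing via the relations at each step:
  (u⁶) · u¹² = u¹⁸

Answer: u¹⁸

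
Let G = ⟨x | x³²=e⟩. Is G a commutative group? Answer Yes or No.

G has a single generator, so G is cyclic and hence abelian.

Answer: Yes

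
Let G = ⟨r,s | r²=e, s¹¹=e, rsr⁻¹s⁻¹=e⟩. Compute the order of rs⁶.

Compute successive powers until reaching e:
  (rs⁶)¹ = rs⁶, (rs⁶)² = s, (rs⁶)³ = rs⁷, (rs⁶)⁴ = s², (rs⁶)⁵ = rs⁸, (rs⁶)⁶ = s³, (rs⁶)⁷ = rs⁹, (rs⁶)⁸ = s⁴, (rs⁶)⁹ = rs¹⁰, (rs⁶)¹⁰ = s⁵, (rs⁶)¹¹ = r, (rs⁶)¹² = s⁶, (rs⁶)¹³ = rs, (rs⁶)¹⁴ = s⁷, (rs⁶)¹⁵ = rs², (rs⁶)¹⁶ = s⁸, (rs⁶)¹⁷ = rs³, (rs⁶)¹⁸ = s⁹, (rs⁶)¹⁹ = rs⁴, (rs⁶)²⁰ = s¹⁰, (rs⁶)²¹ = rs⁵, (rs⁶)²² = e.
The smallest positive k with (rs⁶)ᵏ = e is 22.

Answer: 22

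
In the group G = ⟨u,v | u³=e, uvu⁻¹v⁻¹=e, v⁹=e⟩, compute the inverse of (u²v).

The order of (u²v) is 9 (smallest k with (u²v)ᵏ = e), so (u²v)⁻¹ = (u²v)⁸ = uv⁸.
Check: (u²v) · (uv⁸) → (u²v) · u = v;   v · v⁸ = e, giving e as required.

Answer: uv⁸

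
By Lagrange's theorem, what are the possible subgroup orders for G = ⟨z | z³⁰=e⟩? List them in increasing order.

|G| = 30 = 2 · 3 · 5. By Lagrange's theorem the order of any subgroup divides 30; the divisors of 30 are 1, 2, 3, 5, 6, 10, 15, 30.

Answer: 1, 2, 3, 5, 6, 10, 15, 30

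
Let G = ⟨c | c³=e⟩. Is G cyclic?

|G| = 3. The element c has order 3 (its powers give 3 distinct elements), so ⟨c⟩ = G and G is cyclic.

Answer: Yes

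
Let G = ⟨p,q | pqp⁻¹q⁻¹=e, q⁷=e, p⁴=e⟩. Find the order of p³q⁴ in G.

Compute successive powers until reaching e:
  (p³q⁴)¹ = p³q⁴, (p³q⁴)² = p²q, (p³q⁴)³ = pq⁵, (p³q⁴)⁴ = q², (p³q⁴)⁵ = p³q⁶, (p³q⁴)⁶ = p²q³, (p³q⁴)⁷ = p, (p³q⁴)⁸ = q⁴, (p³q⁴)⁹ = p³q, (p³q⁴)¹⁰ = p²q⁵, (p³q⁴)¹¹ = pq², (p³q⁴)¹² = q⁶, (p³q⁴)¹³ = p³q³, (p³q⁴)¹⁴ = p², (p³q⁴)¹⁵ = pq⁴, (p³q⁴)¹⁶ = q, (p³q⁴)¹⁷ = p³q⁵, (p³q⁴)¹⁸ = p²q², (p³q⁴)¹⁹ = pq⁶, (p³q⁴)²⁰ = q³, (p³q⁴)²¹ = p³, (p³q⁴)²² = p²q⁴, (p³q⁴)²³ = pq, (p³q⁴)²⁴ = q⁵, (p³q⁴)²⁵ = p³q², (p³q⁴)²⁶ = p²q⁶, (p³q⁴)²⁷ = pq³, (p³q⁴)²⁸ = e.
The smallest positive k with (p³q⁴)ᵏ = e is 28.

Answer: 28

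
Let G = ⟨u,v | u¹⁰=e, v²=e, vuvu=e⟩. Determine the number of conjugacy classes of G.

The conjugacy classes (representative and size) are:
  [e] (size 1), [u] (size 2), [u²] (size 2), [u³] (size 2), [u⁴] (size 2), [u⁵] (size 1), [u²v] (size 5), [u³v] (size 5).
Class equation: 1 + 2 + 2 + 2 + 2 + 1 + 5 + 5 = 20 = |G|. So G has 8 conjugacy classes.

Answer: 8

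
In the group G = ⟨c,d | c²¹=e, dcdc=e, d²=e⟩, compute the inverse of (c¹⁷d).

The order of (c¹⁷d) is 2 (smallest k with (c¹⁷d)ᵏ = e), so (c¹⁷d)⁻¹ = (c¹⁷d)¹ = c¹⁷d.
Check: (c¹⁷d) · (c¹⁷d) → (c¹⁷d) · c¹⁷ = d;   d · d = e, giving e as required.

Answer: c¹⁷d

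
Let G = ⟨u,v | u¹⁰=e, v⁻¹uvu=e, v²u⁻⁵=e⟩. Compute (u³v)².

Compute successive powers of (u³v), reducing at each step:
  (u³v)²: (u³v) · u³ = v;   v · v = u⁵

Answer: u⁵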